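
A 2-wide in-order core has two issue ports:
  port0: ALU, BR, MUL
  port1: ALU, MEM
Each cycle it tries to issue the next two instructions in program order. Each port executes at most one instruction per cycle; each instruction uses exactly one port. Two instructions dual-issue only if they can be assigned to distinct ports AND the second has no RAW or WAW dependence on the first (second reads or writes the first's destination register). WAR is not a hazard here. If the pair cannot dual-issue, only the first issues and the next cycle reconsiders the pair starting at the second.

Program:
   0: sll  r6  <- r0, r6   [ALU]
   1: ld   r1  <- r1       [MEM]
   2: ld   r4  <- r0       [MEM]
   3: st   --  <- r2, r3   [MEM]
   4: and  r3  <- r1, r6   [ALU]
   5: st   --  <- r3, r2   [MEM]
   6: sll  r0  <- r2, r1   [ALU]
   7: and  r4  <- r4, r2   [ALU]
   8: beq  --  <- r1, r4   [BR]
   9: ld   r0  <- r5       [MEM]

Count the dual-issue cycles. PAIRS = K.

PAIRS = 4

c0: i0/i1 sll.ALU ld.MEM  2-wide
c1: i2 ld.MEM  no-port MEM/MEM
c2: i3/i4 st.MEM and.ALU  2-wide
c3: i5/i6 st.MEM sll.ALU  2-wide
c4: i7 and.ALU  RAW r4
c5: i8/i9 beq.BR ld.MEM  2-wide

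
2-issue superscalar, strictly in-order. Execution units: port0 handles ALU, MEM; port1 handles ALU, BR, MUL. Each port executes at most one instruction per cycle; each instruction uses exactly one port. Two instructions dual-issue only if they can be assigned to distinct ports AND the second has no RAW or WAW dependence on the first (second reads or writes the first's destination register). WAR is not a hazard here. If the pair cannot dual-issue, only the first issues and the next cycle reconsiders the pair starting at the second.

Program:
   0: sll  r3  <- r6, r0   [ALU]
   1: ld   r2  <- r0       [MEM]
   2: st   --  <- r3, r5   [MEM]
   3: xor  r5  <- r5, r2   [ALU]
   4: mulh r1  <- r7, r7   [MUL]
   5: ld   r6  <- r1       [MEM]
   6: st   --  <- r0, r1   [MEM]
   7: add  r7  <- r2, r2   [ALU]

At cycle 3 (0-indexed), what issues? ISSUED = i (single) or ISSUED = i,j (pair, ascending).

#0 head=0: sll ld i0/i1 dual
#1 head=2: st xor i2/i3 dual
#2 head=4: mulh i4 RAW r1
#3 head=5: ld i5 no-port MEM/MEM
#4 head=6: st add i6/i7 dual

ISSUED = 5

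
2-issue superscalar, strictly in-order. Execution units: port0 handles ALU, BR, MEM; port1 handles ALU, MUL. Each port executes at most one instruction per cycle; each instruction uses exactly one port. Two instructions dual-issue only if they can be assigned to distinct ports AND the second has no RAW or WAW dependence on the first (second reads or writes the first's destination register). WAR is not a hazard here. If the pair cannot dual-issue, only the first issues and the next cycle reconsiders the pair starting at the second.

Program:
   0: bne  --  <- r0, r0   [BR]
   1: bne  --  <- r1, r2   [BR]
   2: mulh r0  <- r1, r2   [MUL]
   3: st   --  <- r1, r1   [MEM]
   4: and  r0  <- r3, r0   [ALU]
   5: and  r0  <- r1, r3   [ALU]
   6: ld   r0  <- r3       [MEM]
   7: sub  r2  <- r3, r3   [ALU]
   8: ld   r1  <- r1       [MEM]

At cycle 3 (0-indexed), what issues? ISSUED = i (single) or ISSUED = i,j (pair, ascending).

  cy0 -> i0 (bne) no-port BR/BR
  cy1 -> i1/i2 (bne;mulh) dual
  cy2 -> i3/i4 (st;and) dual
  cy3 -> i5 (and) WAW r0
  cy4 -> i6/i7 (ld;sub) dual
  cy5 -> i8 (ld) tail

ISSUED = 5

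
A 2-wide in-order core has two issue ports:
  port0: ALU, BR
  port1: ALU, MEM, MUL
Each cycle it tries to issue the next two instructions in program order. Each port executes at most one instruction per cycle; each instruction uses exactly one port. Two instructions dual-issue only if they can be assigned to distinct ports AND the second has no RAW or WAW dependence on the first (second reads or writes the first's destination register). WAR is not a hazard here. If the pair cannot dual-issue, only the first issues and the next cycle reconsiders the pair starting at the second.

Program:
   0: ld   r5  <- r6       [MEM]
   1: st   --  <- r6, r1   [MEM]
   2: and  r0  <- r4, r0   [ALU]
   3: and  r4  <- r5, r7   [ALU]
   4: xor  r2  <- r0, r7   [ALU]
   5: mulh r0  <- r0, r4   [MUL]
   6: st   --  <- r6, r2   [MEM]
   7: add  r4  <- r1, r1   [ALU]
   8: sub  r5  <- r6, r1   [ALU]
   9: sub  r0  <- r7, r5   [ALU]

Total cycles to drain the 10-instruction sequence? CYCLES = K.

CYCLES = 7

0. ld @i0  | no-port MEM/MEM
1. st/and @i1,i2  | 2-wide
2. and/xor @i3,i4  | 2-wide
3. mulh @i5  | no-port MUL/MEM
4. st/add @i6,i7  | 2-wide
5. sub @i8  | RAW r5
6. sub @i9  | tail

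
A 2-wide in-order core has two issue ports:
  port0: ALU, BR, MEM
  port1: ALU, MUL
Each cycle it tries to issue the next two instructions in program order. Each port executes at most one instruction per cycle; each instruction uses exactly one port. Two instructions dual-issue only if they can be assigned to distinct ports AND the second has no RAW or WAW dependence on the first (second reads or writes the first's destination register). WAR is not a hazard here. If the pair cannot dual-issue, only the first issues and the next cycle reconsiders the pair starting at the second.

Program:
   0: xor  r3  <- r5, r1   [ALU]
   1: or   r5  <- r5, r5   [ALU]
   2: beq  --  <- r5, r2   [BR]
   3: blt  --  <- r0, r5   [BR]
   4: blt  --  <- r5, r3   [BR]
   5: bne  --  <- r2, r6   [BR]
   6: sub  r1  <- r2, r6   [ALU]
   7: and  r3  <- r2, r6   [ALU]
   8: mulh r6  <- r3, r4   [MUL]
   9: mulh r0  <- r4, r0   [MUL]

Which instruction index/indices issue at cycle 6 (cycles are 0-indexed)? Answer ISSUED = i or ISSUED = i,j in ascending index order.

[0] i0/i1  xor.ALU;or.ALU  -- pair
[1] i2  beq.BR  -- no-port BR/BR
[2] i3  blt.BR  -- no-port BR/BR
[3] i4  blt.BR  -- no-port BR/BR
[4] i5/i6  bne.BR;sub.ALU  -- pair
[5] i7  and.ALU  -- RAW r3
[6] i8  mulh.MUL  -- no-port MUL/MUL
[7] i9  mulh.MUL  -- tail

ISSUED = 8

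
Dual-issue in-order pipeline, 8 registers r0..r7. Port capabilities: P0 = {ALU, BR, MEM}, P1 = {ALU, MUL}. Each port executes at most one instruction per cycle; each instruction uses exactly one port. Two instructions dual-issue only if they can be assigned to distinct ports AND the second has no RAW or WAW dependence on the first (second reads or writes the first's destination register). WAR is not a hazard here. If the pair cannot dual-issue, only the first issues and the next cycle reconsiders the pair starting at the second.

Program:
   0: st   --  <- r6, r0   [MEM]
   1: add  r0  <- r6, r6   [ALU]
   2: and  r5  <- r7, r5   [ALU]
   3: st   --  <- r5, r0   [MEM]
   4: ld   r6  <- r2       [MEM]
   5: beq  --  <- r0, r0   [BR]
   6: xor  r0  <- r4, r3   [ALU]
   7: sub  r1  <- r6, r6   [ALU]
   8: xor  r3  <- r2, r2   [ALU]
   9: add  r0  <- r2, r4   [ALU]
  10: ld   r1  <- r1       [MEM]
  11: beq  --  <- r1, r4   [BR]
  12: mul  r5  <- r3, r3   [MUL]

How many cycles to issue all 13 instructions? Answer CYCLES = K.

0. st.MEM+add.ALU @i0+i1  | pair
1. and.ALU @i2  | RAW r5
2. st.MEM @i3  | no-port MEM/MEM
3. ld.MEM @i4  | no-port MEM/BR
4. beq.BR+xor.ALU @i5+i6  | pair
5. sub.ALU+xor.ALU @i7+i8  | pair
6. add.ALU+ld.MEM @i9+i10  | pair
7. beq.BR+mul.MUL @i11+i12  | pair

CYCLES = 8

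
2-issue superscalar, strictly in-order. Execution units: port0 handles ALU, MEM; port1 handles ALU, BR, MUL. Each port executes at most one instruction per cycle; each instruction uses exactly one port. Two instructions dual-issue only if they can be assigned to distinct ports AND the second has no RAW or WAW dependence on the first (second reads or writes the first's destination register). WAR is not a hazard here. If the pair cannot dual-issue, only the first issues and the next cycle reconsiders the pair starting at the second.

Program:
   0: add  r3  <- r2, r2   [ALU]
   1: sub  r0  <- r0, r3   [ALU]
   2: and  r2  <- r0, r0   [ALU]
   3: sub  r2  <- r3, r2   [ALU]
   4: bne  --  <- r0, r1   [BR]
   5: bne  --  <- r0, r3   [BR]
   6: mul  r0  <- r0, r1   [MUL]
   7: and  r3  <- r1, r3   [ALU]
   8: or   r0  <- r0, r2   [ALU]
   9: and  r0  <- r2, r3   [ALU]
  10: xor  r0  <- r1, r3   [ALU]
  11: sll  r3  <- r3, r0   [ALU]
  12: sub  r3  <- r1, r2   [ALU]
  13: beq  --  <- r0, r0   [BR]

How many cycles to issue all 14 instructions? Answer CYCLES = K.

t=0 i0:add.ALU ; RAW r3
t=1 i1:sub.ALU ; RAW r0
t=2 i2:and.ALU ; RAW+WAW r2
t=3 i3,i4:sub.ALU;bne.BR ; pair
t=4 i5:bne.BR ; no-port BR/MUL
t=5 i6,i7:mul.MUL;and.ALU ; pair
t=6 i8:or.ALU ; WAW r0
t=7 i9:and.ALU ; WAW r0
t=8 i10:xor.ALU ; RAW r0
t=9 i11:sll.ALU ; WAW r3
t=10 i12,i13:sub.ALU;beq.BR ; pair

CYCLES = 11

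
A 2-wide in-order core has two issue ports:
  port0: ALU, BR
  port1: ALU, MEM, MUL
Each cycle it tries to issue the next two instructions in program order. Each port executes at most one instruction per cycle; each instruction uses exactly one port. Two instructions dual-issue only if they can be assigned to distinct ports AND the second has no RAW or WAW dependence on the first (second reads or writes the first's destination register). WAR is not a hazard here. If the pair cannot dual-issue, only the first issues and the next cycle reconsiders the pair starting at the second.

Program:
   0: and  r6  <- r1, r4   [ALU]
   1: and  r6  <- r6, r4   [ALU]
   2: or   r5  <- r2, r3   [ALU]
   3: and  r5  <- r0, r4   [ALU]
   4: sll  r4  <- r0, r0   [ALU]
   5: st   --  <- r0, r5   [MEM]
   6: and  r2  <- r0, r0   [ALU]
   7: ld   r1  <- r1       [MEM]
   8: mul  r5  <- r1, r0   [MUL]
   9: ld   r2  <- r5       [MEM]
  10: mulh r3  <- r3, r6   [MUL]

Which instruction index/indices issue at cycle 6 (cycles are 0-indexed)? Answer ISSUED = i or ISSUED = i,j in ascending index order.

ISSUED = 9

t=0 i0:and.ALU ; RAW+WAW r6
t=1 i1&i2:and.ALU or.ALU ; 2-wide
t=2 i3&i4:and.ALU sll.ALU ; 2-wide
t=3 i5&i6:st.MEM and.ALU ; 2-wide
t=4 i7:ld.MEM ; no-port MEM/MUL
t=5 i8:mul.MUL ; no-port MUL/MEM
t=6 i9:ld.MEM ; no-port MEM/MUL
t=7 i10:mulh.MUL ; tail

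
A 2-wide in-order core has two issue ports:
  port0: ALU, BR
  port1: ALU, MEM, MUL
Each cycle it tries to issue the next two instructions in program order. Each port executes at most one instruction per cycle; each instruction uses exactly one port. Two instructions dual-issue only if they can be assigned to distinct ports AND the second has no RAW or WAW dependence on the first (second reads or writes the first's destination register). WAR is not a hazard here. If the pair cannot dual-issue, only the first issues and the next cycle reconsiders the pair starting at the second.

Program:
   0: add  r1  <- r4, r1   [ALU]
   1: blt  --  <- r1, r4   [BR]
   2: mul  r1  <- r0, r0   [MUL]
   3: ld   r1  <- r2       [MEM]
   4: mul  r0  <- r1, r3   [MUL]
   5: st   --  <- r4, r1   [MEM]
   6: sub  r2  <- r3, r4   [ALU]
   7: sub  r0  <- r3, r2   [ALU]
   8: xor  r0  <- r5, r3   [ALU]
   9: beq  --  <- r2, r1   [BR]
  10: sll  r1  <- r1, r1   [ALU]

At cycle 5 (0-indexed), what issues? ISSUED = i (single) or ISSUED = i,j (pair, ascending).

ISSUED = 7

c0: i0 add  RAW r1
c1: i1&i2 blt+mul  2-wide
c2: i3 ld  no-port MEM/MUL
c3: i4 mul  no-port MUL/MEM
c4: i5&i6 st+sub  2-wide
c5: i7 sub  WAW r0
c6: i8&i9 xor+beq  2-wide
c7: i10 sll  tail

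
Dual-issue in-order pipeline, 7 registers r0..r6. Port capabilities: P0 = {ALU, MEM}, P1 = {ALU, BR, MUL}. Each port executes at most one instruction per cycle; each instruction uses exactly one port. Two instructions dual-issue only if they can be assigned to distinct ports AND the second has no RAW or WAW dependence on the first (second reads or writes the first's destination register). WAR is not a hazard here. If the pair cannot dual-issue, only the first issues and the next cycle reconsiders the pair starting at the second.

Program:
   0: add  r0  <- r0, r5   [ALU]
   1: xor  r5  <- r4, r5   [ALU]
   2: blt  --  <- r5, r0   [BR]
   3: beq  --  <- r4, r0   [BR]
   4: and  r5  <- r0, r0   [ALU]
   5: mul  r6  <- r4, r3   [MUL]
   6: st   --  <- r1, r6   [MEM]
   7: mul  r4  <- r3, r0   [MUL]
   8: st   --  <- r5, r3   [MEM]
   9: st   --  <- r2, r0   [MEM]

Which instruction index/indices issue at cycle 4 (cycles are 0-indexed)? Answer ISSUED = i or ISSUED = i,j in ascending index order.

ISSUED = 6,7

#0 head=0: add/xor i0/i1 pair
#1 head=2: blt i2 no-port BR/BR
#2 head=3: beq/and i3/i4 pair
#3 head=5: mul i5 RAW r6
#4 head=6: st/mul i6/i7 pair
#5 head=8: st i8 no-port MEM/MEM
#6 head=9: st i9 tail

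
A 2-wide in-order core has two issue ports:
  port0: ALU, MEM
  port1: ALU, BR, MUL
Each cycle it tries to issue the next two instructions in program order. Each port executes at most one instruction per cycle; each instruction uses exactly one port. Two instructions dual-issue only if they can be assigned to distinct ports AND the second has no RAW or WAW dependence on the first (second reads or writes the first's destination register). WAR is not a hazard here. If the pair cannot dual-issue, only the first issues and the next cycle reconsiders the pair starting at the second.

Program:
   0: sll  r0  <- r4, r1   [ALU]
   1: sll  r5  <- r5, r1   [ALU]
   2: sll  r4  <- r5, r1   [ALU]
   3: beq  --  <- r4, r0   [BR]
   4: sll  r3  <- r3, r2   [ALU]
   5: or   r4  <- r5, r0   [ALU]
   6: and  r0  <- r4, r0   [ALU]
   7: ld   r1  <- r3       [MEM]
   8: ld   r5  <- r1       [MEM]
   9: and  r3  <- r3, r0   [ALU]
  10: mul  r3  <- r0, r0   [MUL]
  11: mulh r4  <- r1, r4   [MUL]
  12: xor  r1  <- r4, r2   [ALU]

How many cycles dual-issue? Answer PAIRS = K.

#0 head=0: sll+sll i0/i1 pair
#1 head=2: sll i2 RAW r4
#2 head=3: beq+sll i3/i4 pair
#3 head=5: or i5 RAW r4
#4 head=6: and+ld i6/i7 pair
#5 head=8: ld+and i8/i9 pair
#6 head=10: mul i10 no-port MUL/MUL
#7 head=11: mulh i11 RAW r4
#8 head=12: xor i12 tail

PAIRS = 4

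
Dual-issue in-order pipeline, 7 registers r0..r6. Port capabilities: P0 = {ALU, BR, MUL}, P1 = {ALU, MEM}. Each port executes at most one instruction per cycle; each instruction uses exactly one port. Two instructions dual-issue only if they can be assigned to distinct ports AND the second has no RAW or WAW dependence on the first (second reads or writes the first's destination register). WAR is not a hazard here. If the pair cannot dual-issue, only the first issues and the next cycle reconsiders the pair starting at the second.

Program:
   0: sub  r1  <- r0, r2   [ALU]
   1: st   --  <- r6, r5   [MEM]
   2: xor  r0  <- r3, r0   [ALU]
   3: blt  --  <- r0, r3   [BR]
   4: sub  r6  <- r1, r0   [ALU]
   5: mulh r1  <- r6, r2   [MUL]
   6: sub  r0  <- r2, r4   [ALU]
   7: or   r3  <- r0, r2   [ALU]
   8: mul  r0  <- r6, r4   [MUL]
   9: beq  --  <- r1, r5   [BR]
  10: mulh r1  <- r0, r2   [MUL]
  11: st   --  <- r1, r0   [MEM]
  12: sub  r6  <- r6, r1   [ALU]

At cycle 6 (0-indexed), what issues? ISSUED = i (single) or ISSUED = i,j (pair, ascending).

ISSUED = 10

c0: i0&i1 sub.ALU st.MEM  dual
c1: i2 xor.ALU  RAW r0
c2: i3&i4 blt.BR sub.ALU  dual
c3: i5&i6 mulh.MUL sub.ALU  dual
c4: i7&i8 or.ALU mul.MUL  dual
c5: i9 beq.BR  no-port BR/MUL
c6: i10 mulh.MUL  RAW r1
c7: i11&i12 st.MEM sub.ALU  dual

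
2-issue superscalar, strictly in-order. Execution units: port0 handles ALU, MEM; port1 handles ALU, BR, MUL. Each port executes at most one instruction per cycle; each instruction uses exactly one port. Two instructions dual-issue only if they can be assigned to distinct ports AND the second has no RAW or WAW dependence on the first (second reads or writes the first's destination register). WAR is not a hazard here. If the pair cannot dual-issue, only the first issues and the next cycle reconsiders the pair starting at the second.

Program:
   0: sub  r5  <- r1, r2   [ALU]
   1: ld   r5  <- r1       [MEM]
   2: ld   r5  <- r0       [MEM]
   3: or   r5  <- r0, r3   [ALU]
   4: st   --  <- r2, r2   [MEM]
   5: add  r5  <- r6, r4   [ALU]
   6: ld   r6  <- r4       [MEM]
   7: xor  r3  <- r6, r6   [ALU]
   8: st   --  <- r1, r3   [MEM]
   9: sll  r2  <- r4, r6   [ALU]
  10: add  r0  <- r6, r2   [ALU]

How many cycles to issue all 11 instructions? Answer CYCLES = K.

  cy0 -> i0 (sub.ALU) WAW r5
  cy1 -> i1 (ld.MEM) no-port MEM/MEM
  cy2 -> i2 (ld.MEM) WAW r5
  cy3 -> i3+i4 (or.ALU st.MEM) dual
  cy4 -> i5+i6 (add.ALU ld.MEM) dual
  cy5 -> i7 (xor.ALU) RAW r3
  cy6 -> i8+i9 (st.MEM sll.ALU) dual
  cy7 -> i10 (add.ALU) tail

CYCLES = 8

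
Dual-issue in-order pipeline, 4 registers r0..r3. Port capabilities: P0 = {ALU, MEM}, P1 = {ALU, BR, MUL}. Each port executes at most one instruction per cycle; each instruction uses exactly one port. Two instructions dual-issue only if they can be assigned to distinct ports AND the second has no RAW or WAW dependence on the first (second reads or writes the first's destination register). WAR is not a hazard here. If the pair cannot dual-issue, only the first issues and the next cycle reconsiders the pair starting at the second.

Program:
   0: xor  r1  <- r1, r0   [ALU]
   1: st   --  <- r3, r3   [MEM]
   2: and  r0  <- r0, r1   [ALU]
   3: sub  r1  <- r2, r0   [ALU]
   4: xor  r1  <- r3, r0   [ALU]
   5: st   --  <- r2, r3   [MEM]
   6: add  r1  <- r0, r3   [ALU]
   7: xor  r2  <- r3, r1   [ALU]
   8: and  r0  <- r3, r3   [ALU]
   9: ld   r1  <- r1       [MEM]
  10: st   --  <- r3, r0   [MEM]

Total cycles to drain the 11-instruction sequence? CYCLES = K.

CYCLES = 8

t=0 i0+i1:xor st ; 2-wide
t=1 i2:and ; RAW r0
t=2 i3:sub ; WAW r1
t=3 i4+i5:xor st ; 2-wide
t=4 i6:add ; RAW r1
t=5 i7+i8:xor and ; 2-wide
t=6 i9:ld ; no-port MEM/MEM
t=7 i10:st ; tail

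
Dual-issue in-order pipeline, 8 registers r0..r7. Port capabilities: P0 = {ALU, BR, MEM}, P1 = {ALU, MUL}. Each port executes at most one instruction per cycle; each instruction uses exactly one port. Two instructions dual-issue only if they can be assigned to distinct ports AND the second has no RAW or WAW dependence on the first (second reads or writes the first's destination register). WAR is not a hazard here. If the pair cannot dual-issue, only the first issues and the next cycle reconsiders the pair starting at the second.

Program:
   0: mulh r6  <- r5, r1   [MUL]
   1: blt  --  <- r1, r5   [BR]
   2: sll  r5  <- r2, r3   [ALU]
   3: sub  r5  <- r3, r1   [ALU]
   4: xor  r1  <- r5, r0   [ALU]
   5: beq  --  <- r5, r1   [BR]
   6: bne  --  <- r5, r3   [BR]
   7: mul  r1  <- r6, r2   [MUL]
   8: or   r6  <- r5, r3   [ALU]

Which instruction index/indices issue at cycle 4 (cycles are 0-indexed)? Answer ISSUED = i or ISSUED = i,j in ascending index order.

[0] i0+i1  mulh/blt  -- dual
[1] i2  sll  -- WAW r5
[2] i3  sub  -- RAW r5
[3] i4  xor  -- RAW r1
[4] i5  beq  -- no-port BR/BR
[5] i6+i7  bne/mul  -- dual
[6] i8  or  -- tail

ISSUED = 5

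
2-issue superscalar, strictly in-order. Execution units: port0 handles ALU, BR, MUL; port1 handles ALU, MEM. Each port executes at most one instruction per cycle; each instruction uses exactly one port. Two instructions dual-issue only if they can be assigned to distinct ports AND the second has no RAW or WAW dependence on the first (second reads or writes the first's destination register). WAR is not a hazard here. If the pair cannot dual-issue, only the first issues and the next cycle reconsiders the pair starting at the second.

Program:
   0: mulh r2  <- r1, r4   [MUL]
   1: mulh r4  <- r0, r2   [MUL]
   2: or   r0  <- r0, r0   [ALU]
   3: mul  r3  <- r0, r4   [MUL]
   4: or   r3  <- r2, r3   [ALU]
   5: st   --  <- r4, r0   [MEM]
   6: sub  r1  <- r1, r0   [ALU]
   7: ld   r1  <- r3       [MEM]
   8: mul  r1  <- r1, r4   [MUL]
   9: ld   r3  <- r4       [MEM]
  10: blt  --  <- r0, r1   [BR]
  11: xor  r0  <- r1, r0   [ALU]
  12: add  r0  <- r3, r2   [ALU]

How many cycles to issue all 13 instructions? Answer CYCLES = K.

c0: i0 mulh  no-port MUL/MUL
c1: i1/i2 mulh or  2-wide
c2: i3 mul  RAW+WAW r3
c3: i4/i5 or st  2-wide
c4: i6 sub  WAW r1
c5: i7 ld  RAW+WAW r1
c6: i8/i9 mul ld  2-wide
c7: i10/i11 blt xor  2-wide
c8: i12 add  tail

CYCLES = 9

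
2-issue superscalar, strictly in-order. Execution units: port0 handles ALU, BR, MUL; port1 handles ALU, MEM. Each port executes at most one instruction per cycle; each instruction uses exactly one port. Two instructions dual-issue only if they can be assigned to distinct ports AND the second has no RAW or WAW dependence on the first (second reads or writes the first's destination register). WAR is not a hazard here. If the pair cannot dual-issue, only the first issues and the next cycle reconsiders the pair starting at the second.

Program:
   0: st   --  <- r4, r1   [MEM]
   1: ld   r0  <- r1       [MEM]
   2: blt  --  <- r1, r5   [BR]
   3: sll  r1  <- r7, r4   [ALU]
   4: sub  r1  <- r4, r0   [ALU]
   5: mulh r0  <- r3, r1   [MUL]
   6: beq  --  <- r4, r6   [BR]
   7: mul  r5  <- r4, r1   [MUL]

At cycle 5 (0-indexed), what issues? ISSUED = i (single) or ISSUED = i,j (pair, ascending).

ISSUED = 6

t=0 i0:st.MEM ; no-port MEM/MEM
t=1 i1&i2:ld.MEM;blt.BR ; pair
t=2 i3:sll.ALU ; WAW r1
t=3 i4:sub.ALU ; RAW r1
t=4 i5:mulh.MUL ; no-port MUL/BR
t=5 i6:beq.BR ; no-port BR/MUL
t=6 i7:mul.MUL ; tail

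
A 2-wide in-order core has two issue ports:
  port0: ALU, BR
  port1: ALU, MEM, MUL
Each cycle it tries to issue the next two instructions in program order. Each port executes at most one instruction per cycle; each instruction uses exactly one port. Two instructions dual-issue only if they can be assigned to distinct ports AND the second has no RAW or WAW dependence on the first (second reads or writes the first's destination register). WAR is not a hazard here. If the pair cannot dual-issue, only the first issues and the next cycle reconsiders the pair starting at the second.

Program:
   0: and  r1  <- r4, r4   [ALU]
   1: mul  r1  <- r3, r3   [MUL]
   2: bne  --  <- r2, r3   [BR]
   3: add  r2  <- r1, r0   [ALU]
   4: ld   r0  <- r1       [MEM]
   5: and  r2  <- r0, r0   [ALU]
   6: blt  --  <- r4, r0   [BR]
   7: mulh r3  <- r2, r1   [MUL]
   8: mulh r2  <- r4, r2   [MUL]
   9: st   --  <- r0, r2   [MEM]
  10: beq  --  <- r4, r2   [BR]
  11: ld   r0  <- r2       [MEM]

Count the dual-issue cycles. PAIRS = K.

c0: i0 and.ALU  WAW r1
c1: i1&i2 mul.MUL+bne.BR  dual
c2: i3&i4 add.ALU+ld.MEM  dual
c3: i5&i6 and.ALU+blt.BR  dual
c4: i7 mulh.MUL  no-port MUL/MUL
c5: i8 mulh.MUL  no-port MUL/MEM
c6: i9&i10 st.MEM+beq.BR  dual
c7: i11 ld.MEM  tail

PAIRS = 4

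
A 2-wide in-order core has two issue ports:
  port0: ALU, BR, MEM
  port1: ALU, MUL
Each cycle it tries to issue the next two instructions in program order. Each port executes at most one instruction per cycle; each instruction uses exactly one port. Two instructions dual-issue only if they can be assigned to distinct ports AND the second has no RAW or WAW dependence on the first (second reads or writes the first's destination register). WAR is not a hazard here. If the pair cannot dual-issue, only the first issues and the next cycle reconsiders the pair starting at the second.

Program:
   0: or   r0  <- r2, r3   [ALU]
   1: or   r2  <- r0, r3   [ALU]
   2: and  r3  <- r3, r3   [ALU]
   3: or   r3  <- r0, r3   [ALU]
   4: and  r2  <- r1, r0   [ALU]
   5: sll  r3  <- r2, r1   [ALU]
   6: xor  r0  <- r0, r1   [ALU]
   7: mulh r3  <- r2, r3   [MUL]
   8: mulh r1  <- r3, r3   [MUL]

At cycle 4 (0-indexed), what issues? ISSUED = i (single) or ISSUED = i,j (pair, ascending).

[0] i0  or.ALU  -- RAW r0
[1] i1,i2  or.ALU and.ALU  -- 2-wide
[2] i3,i4  or.ALU and.ALU  -- 2-wide
[3] i5,i6  sll.ALU xor.ALU  -- 2-wide
[4] i7  mulh.MUL  -- no-port MUL/MUL
[5] i8  mulh.MUL  -- tail

ISSUED = 7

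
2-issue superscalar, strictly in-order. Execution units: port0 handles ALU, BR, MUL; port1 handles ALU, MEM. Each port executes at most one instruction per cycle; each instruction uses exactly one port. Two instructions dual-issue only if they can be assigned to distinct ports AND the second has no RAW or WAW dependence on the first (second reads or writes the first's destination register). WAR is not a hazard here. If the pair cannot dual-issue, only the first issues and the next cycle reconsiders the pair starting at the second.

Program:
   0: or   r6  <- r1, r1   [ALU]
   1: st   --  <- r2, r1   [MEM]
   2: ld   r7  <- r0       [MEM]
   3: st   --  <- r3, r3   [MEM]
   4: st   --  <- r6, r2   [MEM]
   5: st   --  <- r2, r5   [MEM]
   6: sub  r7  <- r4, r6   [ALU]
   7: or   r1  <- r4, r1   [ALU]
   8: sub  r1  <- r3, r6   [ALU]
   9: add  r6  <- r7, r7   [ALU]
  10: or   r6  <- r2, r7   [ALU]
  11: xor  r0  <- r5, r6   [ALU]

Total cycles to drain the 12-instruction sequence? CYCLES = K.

CYCLES = 9

[0] i0&i1  or+st  -- 2-wide
[1] i2  ld  -- no-port MEM/MEM
[2] i3  st  -- no-port MEM/MEM
[3] i4  st  -- no-port MEM/MEM
[4] i5&i6  st+sub  -- 2-wide
[5] i7  or  -- WAW r1
[6] i8&i9  sub+add  -- 2-wide
[7] i10  or  -- RAW r6
[8] i11  xor  -- tail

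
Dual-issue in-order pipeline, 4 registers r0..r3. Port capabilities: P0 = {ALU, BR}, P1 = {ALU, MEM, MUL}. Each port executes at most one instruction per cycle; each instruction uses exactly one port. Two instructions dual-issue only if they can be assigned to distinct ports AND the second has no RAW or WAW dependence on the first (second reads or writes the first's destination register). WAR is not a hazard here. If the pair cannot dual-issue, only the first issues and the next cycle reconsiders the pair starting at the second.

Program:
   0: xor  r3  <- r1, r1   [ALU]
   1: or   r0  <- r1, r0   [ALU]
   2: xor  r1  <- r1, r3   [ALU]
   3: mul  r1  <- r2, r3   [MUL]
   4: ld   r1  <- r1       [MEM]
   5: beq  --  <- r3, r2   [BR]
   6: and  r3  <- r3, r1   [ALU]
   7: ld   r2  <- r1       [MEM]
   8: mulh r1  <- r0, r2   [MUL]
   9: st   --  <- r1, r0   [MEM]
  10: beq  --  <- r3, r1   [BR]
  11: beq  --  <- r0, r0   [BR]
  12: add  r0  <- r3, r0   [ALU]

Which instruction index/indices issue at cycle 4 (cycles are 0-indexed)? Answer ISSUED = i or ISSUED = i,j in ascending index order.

ISSUED = 6,7

[0] i0&i1  xor.ALU;or.ALU  -- 2-wide
[1] i2  xor.ALU  -- WAW r1
[2] i3  mul.MUL  -- no-port MUL/MEM
[3] i4&i5  ld.MEM;beq.BR  -- 2-wide
[4] i6&i7  and.ALU;ld.MEM  -- 2-wide
[5] i8  mulh.MUL  -- no-port MUL/MEM
[6] i9&i10  st.MEM;beq.BR  -- 2-wide
[7] i11&i12  beq.BR;add.ALU  -- 2-wide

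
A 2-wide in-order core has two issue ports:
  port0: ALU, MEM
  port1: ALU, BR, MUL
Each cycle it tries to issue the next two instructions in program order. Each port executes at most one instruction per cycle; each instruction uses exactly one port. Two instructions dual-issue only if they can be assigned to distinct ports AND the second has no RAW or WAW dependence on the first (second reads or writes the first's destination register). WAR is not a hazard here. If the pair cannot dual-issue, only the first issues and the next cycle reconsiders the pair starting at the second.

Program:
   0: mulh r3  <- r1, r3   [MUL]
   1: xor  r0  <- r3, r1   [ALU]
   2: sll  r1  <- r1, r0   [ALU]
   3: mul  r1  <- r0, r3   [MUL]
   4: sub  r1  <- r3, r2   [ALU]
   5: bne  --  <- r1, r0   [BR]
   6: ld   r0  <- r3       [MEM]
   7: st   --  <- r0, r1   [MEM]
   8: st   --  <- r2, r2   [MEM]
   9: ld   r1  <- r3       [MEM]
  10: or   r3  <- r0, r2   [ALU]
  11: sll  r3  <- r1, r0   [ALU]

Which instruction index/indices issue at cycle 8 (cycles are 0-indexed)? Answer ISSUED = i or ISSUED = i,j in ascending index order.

0. mulh.MUL @i0  | RAW r3
1. xor.ALU @i1  | RAW r0
2. sll.ALU @i2  | WAW r1
3. mul.MUL @i3  | WAW r1
4. sub.ALU @i4  | RAW r1
5. bne.BR/ld.MEM @i5&i6  | 2-wide
6. st.MEM @i7  | no-port MEM/MEM
7. st.MEM @i8  | no-port MEM/MEM
8. ld.MEM/or.ALU @i9&i10  | 2-wide
9. sll.ALU @i11  | tail

ISSUED = 9,10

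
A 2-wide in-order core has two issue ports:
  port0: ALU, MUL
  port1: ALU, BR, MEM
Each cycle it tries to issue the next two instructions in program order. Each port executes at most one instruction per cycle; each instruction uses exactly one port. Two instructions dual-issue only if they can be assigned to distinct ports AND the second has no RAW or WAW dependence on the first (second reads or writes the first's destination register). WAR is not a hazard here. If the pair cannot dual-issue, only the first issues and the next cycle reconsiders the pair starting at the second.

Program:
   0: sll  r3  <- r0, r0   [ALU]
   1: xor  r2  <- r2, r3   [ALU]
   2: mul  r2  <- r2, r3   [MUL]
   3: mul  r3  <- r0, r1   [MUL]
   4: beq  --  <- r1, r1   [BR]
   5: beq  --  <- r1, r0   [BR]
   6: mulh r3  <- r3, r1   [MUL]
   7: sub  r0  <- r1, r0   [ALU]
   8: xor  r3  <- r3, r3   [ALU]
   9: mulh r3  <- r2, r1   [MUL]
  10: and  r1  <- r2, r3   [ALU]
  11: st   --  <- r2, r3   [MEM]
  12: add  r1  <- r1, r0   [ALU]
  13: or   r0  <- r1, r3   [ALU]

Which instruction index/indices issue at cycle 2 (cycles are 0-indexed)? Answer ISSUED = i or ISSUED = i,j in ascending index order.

ISSUED = 2

  cy0 -> i0 (sll.ALU) RAW r3
  cy1 -> i1 (xor.ALU) RAW+WAW r2
  cy2 -> i2 (mul.MUL) no-port MUL/MUL
  cy3 -> i3/i4 (mul.MUL;beq.BR) pair
  cy4 -> i5/i6 (beq.BR;mulh.MUL) pair
  cy5 -> i7/i8 (sub.ALU;xor.ALU) pair
  cy6 -> i9 (mulh.MUL) RAW r3
  cy7 -> i10/i11 (and.ALU;st.MEM) pair
  cy8 -> i12 (add.ALU) RAW r1
  cy9 -> i13 (or.ALU) tail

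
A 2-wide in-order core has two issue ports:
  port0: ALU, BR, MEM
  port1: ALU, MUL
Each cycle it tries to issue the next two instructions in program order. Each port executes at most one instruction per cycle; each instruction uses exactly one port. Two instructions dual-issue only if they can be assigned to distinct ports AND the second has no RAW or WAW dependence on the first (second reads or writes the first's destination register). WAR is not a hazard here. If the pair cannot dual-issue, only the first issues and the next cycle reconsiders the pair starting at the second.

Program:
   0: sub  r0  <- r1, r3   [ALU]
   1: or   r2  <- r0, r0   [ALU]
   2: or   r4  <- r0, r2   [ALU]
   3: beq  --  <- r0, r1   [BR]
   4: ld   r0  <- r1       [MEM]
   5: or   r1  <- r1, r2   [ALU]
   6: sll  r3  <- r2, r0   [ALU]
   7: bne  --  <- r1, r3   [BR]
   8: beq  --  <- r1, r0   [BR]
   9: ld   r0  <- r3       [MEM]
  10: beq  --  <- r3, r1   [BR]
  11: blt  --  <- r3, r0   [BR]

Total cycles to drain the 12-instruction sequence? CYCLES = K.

CYCLES = 10

0. sub.ALU @i0  | RAW r0
1. or.ALU @i1  | RAW r2
2. or.ALU+beq.BR @i2/i3  | pair
3. ld.MEM+or.ALU @i4/i5  | pair
4. sll.ALU @i6  | RAW r3
5. bne.BR @i7  | no-port BR/BR
6. beq.BR @i8  | no-port BR/MEM
7. ld.MEM @i9  | no-port MEM/BR
8. beq.BR @i10  | no-port BR/BR
9. blt.BR @i11  | tail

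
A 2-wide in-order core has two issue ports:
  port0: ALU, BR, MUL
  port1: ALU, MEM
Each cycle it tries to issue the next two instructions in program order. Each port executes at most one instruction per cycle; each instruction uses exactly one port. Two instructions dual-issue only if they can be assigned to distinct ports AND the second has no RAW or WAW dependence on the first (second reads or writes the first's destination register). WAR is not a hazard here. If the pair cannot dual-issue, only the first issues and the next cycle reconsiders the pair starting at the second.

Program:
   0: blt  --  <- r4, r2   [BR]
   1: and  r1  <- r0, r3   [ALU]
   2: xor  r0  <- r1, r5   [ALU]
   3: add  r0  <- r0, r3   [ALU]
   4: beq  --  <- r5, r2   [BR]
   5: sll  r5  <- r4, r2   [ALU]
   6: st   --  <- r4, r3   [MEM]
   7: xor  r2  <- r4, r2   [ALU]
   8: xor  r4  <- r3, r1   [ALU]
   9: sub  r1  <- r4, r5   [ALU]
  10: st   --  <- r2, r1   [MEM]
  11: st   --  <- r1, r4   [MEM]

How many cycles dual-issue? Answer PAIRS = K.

c0: i0,i1 blt.BR and.ALU  2-wide
c1: i2 xor.ALU  RAW+WAW r0
c2: i3,i4 add.ALU beq.BR  2-wide
c3: i5,i6 sll.ALU st.MEM  2-wide
c4: i7,i8 xor.ALU xor.ALU  2-wide
c5: i9 sub.ALU  RAW r1
c6: i10 st.MEM  no-port MEM/MEM
c7: i11 st.MEM  tail

PAIRS = 4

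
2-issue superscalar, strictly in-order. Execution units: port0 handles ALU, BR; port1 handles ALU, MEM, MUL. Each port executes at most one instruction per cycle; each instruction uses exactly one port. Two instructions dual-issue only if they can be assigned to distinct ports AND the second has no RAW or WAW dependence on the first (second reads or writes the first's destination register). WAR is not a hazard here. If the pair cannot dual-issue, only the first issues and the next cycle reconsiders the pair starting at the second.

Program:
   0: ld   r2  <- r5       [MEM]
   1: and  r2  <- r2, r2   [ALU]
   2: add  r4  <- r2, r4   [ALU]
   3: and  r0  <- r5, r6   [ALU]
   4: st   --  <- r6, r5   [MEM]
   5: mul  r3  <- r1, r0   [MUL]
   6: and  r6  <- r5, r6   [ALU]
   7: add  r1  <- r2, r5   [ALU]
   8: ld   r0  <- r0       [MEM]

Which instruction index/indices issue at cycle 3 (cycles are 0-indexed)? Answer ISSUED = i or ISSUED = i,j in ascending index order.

ISSUED = 4

[0] i0  ld.MEM  -- RAW+WAW r2
[1] i1  and.ALU  -- RAW r2
[2] i2+i3  add.ALU+and.ALU  -- pair
[3] i4  st.MEM  -- no-port MEM/MUL
[4] i5+i6  mul.MUL+and.ALU  -- pair
[5] i7+i8  add.ALU+ld.MEM  -- pair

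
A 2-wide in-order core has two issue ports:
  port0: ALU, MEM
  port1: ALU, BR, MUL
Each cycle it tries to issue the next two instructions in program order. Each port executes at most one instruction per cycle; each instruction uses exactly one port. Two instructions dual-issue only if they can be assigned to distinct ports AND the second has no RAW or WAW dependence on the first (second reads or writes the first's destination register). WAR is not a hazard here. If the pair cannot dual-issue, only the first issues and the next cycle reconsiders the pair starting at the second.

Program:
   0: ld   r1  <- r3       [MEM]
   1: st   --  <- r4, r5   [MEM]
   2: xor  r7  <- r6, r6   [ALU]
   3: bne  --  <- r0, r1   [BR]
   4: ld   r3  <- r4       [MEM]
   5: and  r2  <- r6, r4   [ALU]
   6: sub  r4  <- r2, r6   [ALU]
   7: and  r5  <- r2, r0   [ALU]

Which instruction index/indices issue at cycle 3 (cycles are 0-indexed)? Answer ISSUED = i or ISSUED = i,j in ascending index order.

ISSUED = 5

t=0 i0:ld.MEM ; no-port MEM/MEM
t=1 i1,i2:st.MEM/xor.ALU ; 2-wide
t=2 i3,i4:bne.BR/ld.MEM ; 2-wide
t=3 i5:and.ALU ; RAW r2
t=4 i6,i7:sub.ALU/and.ALU ; 2-wide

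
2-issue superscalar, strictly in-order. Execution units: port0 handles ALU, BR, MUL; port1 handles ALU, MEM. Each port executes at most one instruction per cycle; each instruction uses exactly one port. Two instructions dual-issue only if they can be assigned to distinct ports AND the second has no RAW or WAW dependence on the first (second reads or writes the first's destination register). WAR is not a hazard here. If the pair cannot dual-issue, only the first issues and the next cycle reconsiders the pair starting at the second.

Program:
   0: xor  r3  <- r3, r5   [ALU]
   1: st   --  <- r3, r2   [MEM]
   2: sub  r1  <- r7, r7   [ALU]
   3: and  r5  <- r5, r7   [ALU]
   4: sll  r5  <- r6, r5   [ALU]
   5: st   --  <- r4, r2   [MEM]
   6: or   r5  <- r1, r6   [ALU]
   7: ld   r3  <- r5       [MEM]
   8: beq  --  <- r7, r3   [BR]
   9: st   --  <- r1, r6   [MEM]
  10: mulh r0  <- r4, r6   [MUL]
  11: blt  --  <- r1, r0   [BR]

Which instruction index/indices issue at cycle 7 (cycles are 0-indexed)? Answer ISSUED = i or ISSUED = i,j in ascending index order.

ISSUED = 10

t=0 i0:xor ; RAW r3
t=1 i1&i2:st+sub ; pair
t=2 i3:and ; RAW+WAW r5
t=3 i4&i5:sll+st ; pair
t=4 i6:or ; RAW r5
t=5 i7:ld ; RAW r3
t=6 i8&i9:beq+st ; pair
t=7 i10:mulh ; no-port MUL/BR
t=8 i11:blt ; tail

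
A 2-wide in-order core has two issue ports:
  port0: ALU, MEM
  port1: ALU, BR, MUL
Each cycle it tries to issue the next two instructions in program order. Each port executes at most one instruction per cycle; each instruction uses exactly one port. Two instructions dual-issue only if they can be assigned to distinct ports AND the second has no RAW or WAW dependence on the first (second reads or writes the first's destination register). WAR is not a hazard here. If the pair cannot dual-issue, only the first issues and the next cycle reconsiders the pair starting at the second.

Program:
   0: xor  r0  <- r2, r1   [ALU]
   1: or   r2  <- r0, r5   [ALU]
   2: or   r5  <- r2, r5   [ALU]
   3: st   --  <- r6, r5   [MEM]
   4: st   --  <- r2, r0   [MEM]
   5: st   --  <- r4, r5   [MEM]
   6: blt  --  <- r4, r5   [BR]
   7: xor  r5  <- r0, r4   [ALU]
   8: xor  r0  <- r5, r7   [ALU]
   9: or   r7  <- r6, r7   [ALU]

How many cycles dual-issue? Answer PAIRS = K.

c0: i0 xor.ALU  RAW r0
c1: i1 or.ALU  RAW r2
c2: i2 or.ALU  RAW r5
c3: i3 st.MEM  no-port MEM/MEM
c4: i4 st.MEM  no-port MEM/MEM
c5: i5&i6 st.MEM;blt.BR  pair
c6: i7 xor.ALU  RAW r5
c7: i8&i9 xor.ALU;or.ALU  pair

PAIRS = 2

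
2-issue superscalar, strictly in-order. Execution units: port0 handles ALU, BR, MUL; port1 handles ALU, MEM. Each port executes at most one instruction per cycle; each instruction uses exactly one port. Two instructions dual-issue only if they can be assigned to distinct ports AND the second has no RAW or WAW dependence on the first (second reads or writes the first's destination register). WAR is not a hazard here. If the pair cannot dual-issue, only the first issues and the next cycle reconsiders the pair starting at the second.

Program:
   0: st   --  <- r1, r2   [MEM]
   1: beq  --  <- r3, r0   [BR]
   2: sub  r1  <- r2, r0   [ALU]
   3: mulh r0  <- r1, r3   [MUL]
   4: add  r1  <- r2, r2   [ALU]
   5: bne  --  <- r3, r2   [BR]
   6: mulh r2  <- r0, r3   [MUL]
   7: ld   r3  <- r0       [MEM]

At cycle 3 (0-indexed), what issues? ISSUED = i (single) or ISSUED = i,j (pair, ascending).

[0] i0&i1  st.MEM+beq.BR  -- dual
[1] i2  sub.ALU  -- RAW r1
[2] i3&i4  mulh.MUL+add.ALU  -- dual
[3] i5  bne.BR  -- no-port BR/MUL
[4] i6&i7  mulh.MUL+ld.MEM  -- dual

ISSUED = 5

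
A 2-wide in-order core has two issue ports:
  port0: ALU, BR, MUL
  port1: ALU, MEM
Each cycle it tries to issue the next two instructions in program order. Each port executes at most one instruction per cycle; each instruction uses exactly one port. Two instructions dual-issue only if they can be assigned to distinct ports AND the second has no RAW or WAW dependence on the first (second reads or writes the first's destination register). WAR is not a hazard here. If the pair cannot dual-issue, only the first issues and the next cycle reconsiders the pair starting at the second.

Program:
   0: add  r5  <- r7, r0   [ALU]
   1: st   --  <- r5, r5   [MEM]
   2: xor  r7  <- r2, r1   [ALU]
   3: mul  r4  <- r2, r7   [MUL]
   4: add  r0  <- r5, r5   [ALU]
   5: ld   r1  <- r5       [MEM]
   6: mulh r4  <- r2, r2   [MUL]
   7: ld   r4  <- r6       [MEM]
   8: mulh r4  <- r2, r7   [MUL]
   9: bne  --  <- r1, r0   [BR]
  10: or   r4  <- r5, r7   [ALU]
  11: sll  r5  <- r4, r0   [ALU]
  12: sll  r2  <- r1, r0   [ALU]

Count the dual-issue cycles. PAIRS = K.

c0: i0 add  RAW r5
c1: i1,i2 st+xor  2-wide
c2: i3,i4 mul+add  2-wide
c3: i5,i6 ld+mulh  2-wide
c4: i7 ld  WAW r4
c5: i8 mulh  no-port MUL/BR
c6: i9,i10 bne+or  2-wide
c7: i11,i12 sll+sll  2-wide

PAIRS = 5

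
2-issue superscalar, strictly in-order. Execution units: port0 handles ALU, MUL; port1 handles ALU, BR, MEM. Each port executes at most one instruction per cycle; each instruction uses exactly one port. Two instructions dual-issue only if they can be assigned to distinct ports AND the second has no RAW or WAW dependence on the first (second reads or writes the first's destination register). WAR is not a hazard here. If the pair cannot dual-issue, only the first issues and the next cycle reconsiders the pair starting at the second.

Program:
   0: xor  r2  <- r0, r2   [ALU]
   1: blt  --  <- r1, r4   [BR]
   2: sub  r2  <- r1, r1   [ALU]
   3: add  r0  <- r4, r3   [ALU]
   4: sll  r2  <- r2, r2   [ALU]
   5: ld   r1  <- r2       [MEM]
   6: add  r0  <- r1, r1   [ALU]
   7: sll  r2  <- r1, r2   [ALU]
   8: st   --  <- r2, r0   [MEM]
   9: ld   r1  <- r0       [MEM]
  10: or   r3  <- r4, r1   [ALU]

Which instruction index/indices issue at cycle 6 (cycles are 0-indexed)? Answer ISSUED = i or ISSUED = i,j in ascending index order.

ISSUED = 9

[0] i0&i1  xor.ALU blt.BR  -- dual
[1] i2&i3  sub.ALU add.ALU  -- dual
[2] i4  sll.ALU  -- RAW r2
[3] i5  ld.MEM  -- RAW r1
[4] i6&i7  add.ALU sll.ALU  -- dual
[5] i8  st.MEM  -- no-port MEM/MEM
[6] i9  ld.MEM  -- RAW r1
[7] i10  or.ALU  -- tail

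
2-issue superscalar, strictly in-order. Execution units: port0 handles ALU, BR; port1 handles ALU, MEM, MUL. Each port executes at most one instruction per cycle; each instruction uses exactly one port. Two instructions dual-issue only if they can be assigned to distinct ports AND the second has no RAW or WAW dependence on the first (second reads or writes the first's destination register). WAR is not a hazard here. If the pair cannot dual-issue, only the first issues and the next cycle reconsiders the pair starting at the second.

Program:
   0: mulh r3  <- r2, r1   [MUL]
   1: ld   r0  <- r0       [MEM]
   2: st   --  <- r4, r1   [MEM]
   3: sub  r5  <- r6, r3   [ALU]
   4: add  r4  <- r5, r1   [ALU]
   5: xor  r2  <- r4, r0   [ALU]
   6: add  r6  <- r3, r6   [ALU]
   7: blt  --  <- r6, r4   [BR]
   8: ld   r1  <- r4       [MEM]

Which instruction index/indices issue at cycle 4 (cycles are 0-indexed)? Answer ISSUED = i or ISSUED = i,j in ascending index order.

ISSUED = 5,6

0. mulh @i0  | no-port MUL/MEM
1. ld @i1  | no-port MEM/MEM
2. st+sub @i2&i3  | pair
3. add @i4  | RAW r4
4. xor+add @i5&i6  | pair
5. blt+ld @i7&i8  | pair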